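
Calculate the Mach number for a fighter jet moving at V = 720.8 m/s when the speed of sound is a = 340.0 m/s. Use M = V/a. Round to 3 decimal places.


Step 1: M = V / a = 720.8 / 340.0
Step 2: M = 2.120

2.120


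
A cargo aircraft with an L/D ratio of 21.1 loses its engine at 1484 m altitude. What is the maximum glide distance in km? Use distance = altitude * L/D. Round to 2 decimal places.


Step 1: Glide distance = altitude * L/D = 1484 * 21.1 = 31312.4 m
Step 2: Convert to km: 31312.4 / 1000 = 31.31 km

31.31


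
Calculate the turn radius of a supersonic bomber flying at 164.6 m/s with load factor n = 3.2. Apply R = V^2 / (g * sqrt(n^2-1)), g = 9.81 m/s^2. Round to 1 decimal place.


Step 1: V^2 = 164.6^2 = 27093.16
Step 2: n^2 - 1 = 3.2^2 - 1 = 9.24
Step 3: sqrt(9.24) = 3.039737
Step 4: R = 27093.16 / (9.81 * 3.039737) = 908.6 m

908.6


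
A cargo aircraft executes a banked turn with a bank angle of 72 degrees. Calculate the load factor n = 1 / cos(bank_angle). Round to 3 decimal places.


Step 1: Convert 72 degrees to radians = 1.256637
Step 2: cos(72 deg) = 0.309017
Step 3: n = 1 / 0.309017 = 3.236

3.236


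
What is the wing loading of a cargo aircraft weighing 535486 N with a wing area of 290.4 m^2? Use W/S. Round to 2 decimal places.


Step 1: Wing loading = W / S = 535486 / 290.4
Step 2: Wing loading = 1843.96 N/m^2

1843.96


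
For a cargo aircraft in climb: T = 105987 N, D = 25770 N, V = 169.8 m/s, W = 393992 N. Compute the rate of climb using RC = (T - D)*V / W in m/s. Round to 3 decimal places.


Step 1: Excess thrust = T - D = 105987 - 25770 = 80217 N
Step 2: Excess power = 80217 * 169.8 = 13620846.6 W
Step 3: RC = 13620846.6 / 393992 = 34.571 m/s

34.571


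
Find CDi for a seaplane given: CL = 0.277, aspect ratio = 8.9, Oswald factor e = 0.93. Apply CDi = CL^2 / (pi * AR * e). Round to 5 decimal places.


Step 1: CL^2 = 0.277^2 = 0.076729
Step 2: pi * AR * e = 3.14159 * 8.9 * 0.93 = 26.002962
Step 3: CDi = 0.076729 / 26.002962 = 0.00295

0.00295


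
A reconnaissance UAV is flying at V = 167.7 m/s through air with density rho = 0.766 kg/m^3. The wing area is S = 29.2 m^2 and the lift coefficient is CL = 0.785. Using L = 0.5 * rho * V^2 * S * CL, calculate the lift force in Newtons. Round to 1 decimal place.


Step 1: Calculate dynamic pressure q = 0.5 * 0.766 * 167.7^2 = 0.5 * 0.766 * 28123.29 = 10771.2201 Pa
Step 2: Multiply by wing area and lift coefficient: L = 10771.2201 * 29.2 * 0.785
Step 3: L = 314519.626 * 0.785 = 246897.9 N

246897.9


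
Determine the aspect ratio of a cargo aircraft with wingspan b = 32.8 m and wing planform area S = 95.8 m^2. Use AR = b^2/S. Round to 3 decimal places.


Step 1: b^2 = 32.8^2 = 1075.84
Step 2: AR = 1075.84 / 95.8 = 11.230

11.230


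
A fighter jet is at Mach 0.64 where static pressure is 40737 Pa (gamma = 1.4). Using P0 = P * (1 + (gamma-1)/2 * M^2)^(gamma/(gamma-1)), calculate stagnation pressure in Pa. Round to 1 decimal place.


Step 1: (gamma-1)/2 * M^2 = 0.2 * 0.4096 = 0.08192
Step 2: 1 + 0.08192 = 1.08192
Step 3: Exponent gamma/(gamma-1) = 3.5
Step 4: P0 = 40737 * 1.08192^3.5 = 53662.6 Pa

53662.6


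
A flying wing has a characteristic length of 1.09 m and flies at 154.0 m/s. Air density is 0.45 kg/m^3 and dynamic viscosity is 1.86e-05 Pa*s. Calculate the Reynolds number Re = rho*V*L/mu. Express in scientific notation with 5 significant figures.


Step 1: Numerator = rho * V * L = 0.45 * 154.0 * 1.09 = 75.537
Step 2: Re = 75.537 / 1.86e-05
Step 3: Re = 4.0611e+06

4.0611e+06


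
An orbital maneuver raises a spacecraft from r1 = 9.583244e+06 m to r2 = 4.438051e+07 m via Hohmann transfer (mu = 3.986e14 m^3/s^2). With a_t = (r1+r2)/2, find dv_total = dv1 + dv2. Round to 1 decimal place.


Step 1: Transfer semi-major axis a_t = (9.583244e+06 + 4.438051e+07) / 2 = 2.698188e+07 m
Step 2: v1 (circular at r1) = sqrt(mu/r1) = 6449.3 m/s
Step 3: v_t1 = sqrt(mu*(2/r1 - 1/a_t)) = 8271.27 m/s
Step 4: dv1 = |8271.27 - 6449.3| = 1821.98 m/s
Step 5: v2 (circular at r2) = 2996.9 m/s, v_t2 = 1786.05 m/s
Step 6: dv2 = |2996.9 - 1786.05| = 1210.86 m/s
Step 7: Total delta-v = 1821.98 + 1210.86 = 3032.8 m/s

3032.8


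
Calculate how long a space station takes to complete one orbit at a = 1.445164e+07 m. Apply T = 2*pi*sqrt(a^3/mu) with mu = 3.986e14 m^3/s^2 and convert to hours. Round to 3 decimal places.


Step 1: a^3 / mu = 3.018224e+21 / 3.986e14 = 7.572061e+06
Step 2: sqrt(7.572061e+06) = 2751.7378 s
Step 3: T = 2*pi * 2751.7378 = 17289.68 s
Step 4: T in hours = 17289.68 / 3600 = 4.803 hours

4.803


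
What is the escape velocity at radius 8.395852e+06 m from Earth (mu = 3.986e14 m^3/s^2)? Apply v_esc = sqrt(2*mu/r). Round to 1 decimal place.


Step 1: 2*mu/r = 2 * 3.986e14 / 8.395852e+06 = 94951649.9338
Step 2: v_esc = sqrt(94951649.9338) = 9744.3 m/s

9744.3


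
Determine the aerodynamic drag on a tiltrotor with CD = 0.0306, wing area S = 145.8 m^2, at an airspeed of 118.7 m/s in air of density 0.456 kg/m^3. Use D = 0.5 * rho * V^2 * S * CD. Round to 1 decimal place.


Step 1: Dynamic pressure q = 0.5 * 0.456 * 118.7^2 = 3212.4493 Pa
Step 2: Drag D = q * S * CD = 3212.4493 * 145.8 * 0.0306
Step 3: D = 14332.3 N

14332.3


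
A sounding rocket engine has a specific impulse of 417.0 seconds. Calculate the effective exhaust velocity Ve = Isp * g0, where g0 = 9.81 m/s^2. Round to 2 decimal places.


Step 1: Ve = Isp * g0 = 417.0 * 9.81
Step 2: Ve = 4090.77 m/s

4090.77


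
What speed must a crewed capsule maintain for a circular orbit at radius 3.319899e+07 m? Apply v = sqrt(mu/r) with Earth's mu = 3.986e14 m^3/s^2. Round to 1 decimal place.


Step 1: mu / r = 3.986e14 / 3.319899e+07 = 12006389.351
Step 2: v = sqrt(12006389.351) = 3465.0 m/s

3465.0


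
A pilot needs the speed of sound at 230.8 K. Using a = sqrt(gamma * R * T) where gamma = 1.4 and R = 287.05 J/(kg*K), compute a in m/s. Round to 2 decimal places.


Step 1: gamma * R * T = 1.4 * 287.05 * 230.8 = 92751.596
Step 2: a = sqrt(92751.596) = 304.55 m/s

304.55


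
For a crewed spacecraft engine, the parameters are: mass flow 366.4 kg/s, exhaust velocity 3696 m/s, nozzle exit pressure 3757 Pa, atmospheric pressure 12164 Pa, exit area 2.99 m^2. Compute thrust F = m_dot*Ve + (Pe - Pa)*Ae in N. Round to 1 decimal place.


Step 1: Momentum thrust = m_dot * Ve = 366.4 * 3696 = 1354214.4 N
Step 2: Pressure thrust = (Pe - Pa) * Ae = (3757 - 12164) * 2.99 = -25136.93 N
Step 3: Total thrust F = 1354214.4 + -25136.93 = 1329077.5 N

1329077.5


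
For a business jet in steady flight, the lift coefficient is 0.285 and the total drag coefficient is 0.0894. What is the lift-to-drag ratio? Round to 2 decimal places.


Step 1: L/D = CL / CD = 0.285 / 0.0894
Step 2: L/D = 3.19

3.19


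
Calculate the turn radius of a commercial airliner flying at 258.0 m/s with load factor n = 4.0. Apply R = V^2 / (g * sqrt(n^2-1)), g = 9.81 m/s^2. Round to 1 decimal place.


Step 1: V^2 = 258.0^2 = 66564.0
Step 2: n^2 - 1 = 4.0^2 - 1 = 15.0
Step 3: sqrt(15.0) = 3.872983
Step 4: R = 66564.0 / (9.81 * 3.872983) = 1752.0 m

1752.0


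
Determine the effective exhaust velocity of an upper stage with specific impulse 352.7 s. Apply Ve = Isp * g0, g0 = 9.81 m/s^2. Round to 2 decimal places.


Step 1: Ve = Isp * g0 = 352.7 * 9.81
Step 2: Ve = 3459.99 m/s

3459.99


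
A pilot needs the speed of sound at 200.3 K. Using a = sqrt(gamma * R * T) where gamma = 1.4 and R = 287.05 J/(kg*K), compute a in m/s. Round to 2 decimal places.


Step 1: gamma * R * T = 1.4 * 287.05 * 200.3 = 80494.561
Step 2: a = sqrt(80494.561) = 283.72 m/s

283.72


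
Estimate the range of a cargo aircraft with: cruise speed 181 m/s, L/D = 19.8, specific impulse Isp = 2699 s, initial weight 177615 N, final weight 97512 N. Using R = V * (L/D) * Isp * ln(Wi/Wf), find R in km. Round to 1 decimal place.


Step 1: Coefficient = V * (L/D) * Isp = 181 * 19.8 * 2699 = 9672676.2 m
Step 2: Wi/Wf = 177615 / 97512 = 1.821468
Step 3: ln(1.821468) = 0.599643
Step 4: R = 9672676.2 * 0.599643 = 5800151.0 m = 5800.2 km

5800.2


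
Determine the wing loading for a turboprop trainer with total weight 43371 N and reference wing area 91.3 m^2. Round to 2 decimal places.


Step 1: Wing loading = W / S = 43371 / 91.3
Step 2: Wing loading = 475.04 N/m^2

475.04


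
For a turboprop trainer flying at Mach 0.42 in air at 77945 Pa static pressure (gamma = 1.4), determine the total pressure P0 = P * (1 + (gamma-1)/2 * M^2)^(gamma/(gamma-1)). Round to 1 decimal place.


Step 1: (gamma-1)/2 * M^2 = 0.2 * 0.1764 = 0.03528
Step 2: 1 + 0.03528 = 1.03528
Step 3: Exponent gamma/(gamma-1) = 3.5
Step 4: P0 = 77945 * 1.03528^3.5 = 88001.6 Pa

88001.6


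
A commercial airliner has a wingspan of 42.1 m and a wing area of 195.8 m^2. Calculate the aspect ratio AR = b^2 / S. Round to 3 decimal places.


Step 1: b^2 = 42.1^2 = 1772.41
Step 2: AR = 1772.41 / 195.8 = 9.052

9.052


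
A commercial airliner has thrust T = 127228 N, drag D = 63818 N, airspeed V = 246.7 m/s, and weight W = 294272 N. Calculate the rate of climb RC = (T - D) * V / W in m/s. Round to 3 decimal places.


Step 1: Excess thrust = T - D = 127228 - 63818 = 63410 N
Step 2: Excess power = 63410 * 246.7 = 15643247.0 W
Step 3: RC = 15643247.0 / 294272 = 53.159 m/s

53.159


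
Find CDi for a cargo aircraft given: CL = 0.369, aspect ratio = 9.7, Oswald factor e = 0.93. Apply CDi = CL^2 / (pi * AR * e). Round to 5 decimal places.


Step 1: CL^2 = 0.369^2 = 0.136161
Step 2: pi * AR * e = 3.14159 * 9.7 * 0.93 = 28.340307
Step 3: CDi = 0.136161 / 28.340307 = 0.00480

0.00480


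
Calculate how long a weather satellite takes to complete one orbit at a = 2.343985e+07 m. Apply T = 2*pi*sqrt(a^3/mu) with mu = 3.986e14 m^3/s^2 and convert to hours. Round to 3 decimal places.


Step 1: a^3 / mu = 1.287848e+22 / 3.986e14 = 3.230927e+07
Step 2: sqrt(3.230927e+07) = 5684.1247 s
Step 3: T = 2*pi * 5684.1247 = 35714.41 s
Step 4: T in hours = 35714.41 / 3600 = 9.921 hours

9.921


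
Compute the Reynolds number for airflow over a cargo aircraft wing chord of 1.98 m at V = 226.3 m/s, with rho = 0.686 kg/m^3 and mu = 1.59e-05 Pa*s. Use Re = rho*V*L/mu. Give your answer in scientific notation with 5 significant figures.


Step 1: Numerator = rho * V * L = 0.686 * 226.3 * 1.98 = 307.378764
Step 2: Re = 307.378764 / 1.59e-05
Step 3: Re = 1.9332e+07

1.9332e+07


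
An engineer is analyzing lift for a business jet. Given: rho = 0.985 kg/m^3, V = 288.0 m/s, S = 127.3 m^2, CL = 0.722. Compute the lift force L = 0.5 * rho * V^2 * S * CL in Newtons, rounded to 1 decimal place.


Step 1: Calculate dynamic pressure q = 0.5 * 0.985 * 288.0^2 = 0.5 * 0.985 * 82944.0 = 40849.92 Pa
Step 2: Multiply by wing area and lift coefficient: L = 40849.92 * 127.3 * 0.722
Step 3: L = 5200194.816 * 0.722 = 3754540.7 N

3754540.7


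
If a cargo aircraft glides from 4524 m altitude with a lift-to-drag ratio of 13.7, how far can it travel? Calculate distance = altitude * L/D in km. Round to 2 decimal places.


Step 1: Glide distance = altitude * L/D = 4524 * 13.7 = 61978.8 m
Step 2: Convert to km: 61978.8 / 1000 = 61.98 km

61.98


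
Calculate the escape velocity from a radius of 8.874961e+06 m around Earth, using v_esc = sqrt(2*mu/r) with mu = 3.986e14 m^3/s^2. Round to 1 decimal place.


Step 1: 2*mu/r = 2 * 3.986e14 / 8.874961e+06 = 89825746.8399
Step 2: v_esc = sqrt(89825746.8399) = 9477.6 m/s

9477.6


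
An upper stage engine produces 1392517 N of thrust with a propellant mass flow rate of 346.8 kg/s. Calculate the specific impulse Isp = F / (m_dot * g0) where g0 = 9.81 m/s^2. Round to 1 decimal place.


Step 1: m_dot * g0 = 346.8 * 9.81 = 3402.11
Step 2: Isp = 1392517 / 3402.11 = 409.3 s

409.3


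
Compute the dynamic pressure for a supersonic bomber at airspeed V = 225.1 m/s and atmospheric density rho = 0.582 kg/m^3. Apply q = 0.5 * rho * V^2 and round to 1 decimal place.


Step 1: V^2 = 225.1^2 = 50670.01
Step 2: q = 0.5 * 0.582 * 50670.01
Step 3: q = 14745.0 Pa

14745.0


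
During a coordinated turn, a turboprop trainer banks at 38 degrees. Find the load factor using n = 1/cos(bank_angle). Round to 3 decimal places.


Step 1: Convert 38 degrees to radians = 0.663225
Step 2: cos(38 deg) = 0.788011
Step 3: n = 1 / 0.788011 = 1.269

1.269


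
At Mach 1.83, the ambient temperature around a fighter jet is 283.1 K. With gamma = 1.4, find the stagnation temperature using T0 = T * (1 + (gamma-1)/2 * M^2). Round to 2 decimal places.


Step 1: (gamma-1)/2 = 0.2
Step 2: M^2 = 3.3489
Step 3: 1 + 0.2 * 3.3489 = 1.66978
Step 4: T0 = 283.1 * 1.66978 = 472.71 K

472.71


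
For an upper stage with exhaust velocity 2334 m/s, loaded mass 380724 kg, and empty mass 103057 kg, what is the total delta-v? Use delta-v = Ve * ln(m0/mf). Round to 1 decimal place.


Step 1: Mass ratio m0/mf = 380724 / 103057 = 3.694305
Step 2: ln(3.694305) = 1.306792
Step 3: delta-v = 2334 * 1.306792 = 3050.1 m/s

3050.1


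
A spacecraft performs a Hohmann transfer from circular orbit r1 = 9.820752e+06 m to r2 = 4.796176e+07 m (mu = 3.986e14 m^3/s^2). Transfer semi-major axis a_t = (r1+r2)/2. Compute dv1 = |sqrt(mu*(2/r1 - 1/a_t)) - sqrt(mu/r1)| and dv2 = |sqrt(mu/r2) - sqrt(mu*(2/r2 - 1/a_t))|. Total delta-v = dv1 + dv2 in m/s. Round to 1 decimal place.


Step 1: Transfer semi-major axis a_t = (9.820752e+06 + 4.796176e+07) / 2 = 2.889126e+07 m
Step 2: v1 (circular at r1) = sqrt(mu/r1) = 6370.83 m/s
Step 3: v_t1 = sqrt(mu*(2/r1 - 1/a_t)) = 8208.44 m/s
Step 4: dv1 = |8208.44 - 6370.83| = 1837.61 m/s
Step 5: v2 (circular at r2) = 2882.84 m/s, v_t2 = 1680.78 m/s
Step 6: dv2 = |2882.84 - 1680.78| = 1202.07 m/s
Step 7: Total delta-v = 1837.61 + 1202.07 = 3039.7 m/s

3039.7


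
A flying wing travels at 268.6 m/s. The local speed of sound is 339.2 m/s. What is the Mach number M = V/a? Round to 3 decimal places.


Step 1: M = V / a = 268.6 / 339.2
Step 2: M = 0.792

0.792


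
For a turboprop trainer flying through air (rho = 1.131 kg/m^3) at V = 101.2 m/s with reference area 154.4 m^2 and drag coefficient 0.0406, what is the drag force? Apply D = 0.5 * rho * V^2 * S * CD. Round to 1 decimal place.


Step 1: Dynamic pressure q = 0.5 * 1.131 * 101.2^2 = 5791.5343 Pa
Step 2: Drag D = q * S * CD = 5791.5343 * 154.4 * 0.0406
Step 3: D = 36305.0 N

36305.0


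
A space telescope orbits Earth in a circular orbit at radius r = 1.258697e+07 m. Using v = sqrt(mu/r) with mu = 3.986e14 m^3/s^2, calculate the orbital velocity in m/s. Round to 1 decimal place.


Step 1: mu / r = 3.986e14 / 1.258697e+07 = 31667669.026
Step 2: v = sqrt(31667669.026) = 5627.4 m/s

5627.4


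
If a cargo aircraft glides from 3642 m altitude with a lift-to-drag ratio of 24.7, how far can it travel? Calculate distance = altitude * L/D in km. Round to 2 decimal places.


Step 1: Glide distance = altitude * L/D = 3642 * 24.7 = 89957.4 m
Step 2: Convert to km: 89957.4 / 1000 = 89.96 km

89.96


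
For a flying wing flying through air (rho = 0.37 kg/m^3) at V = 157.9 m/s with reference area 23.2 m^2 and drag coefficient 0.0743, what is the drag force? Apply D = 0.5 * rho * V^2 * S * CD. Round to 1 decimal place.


Step 1: Dynamic pressure q = 0.5 * 0.37 * 157.9^2 = 4612.4959 Pa
Step 2: Drag D = q * S * CD = 4612.4959 * 23.2 * 0.0743
Step 3: D = 7950.8 N

7950.8


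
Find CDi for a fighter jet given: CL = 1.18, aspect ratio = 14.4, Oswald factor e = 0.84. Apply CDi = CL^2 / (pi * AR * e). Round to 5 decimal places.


Step 1: CL^2 = 1.18^2 = 1.3924
Step 2: pi * AR * e = 3.14159 * 14.4 * 0.84 = 38.000705
Step 3: CDi = 1.3924 / 38.000705 = 0.03664

0.03664


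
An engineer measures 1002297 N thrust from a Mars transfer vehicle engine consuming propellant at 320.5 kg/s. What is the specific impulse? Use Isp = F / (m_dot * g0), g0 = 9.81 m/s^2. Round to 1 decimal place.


Step 1: m_dot * g0 = 320.5 * 9.81 = 3144.11
Step 2: Isp = 1002297 / 3144.11 = 318.8 s

318.8


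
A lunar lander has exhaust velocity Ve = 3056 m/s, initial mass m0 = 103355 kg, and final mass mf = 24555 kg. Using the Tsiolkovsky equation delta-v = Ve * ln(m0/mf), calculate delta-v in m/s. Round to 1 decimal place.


Step 1: Mass ratio m0/mf = 103355 / 24555 = 4.209122
Step 2: ln(4.209122) = 1.437254
Step 3: delta-v = 3056 * 1.437254 = 4392.2 m/s

4392.2


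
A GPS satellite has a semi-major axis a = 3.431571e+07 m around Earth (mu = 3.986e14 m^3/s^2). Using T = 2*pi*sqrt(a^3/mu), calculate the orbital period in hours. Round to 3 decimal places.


Step 1: a^3 / mu = 4.040908e+22 / 3.986e14 = 1.013775e+08
Step 2: sqrt(1.013775e+08) = 10068.6405 s
Step 3: T = 2*pi * 10068.6405 = 63263.13 s
Step 4: T in hours = 63263.13 / 3600 = 17.573 hours

17.573


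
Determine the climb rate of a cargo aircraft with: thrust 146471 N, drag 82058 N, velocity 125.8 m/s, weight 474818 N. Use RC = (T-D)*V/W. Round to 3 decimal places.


Step 1: Excess thrust = T - D = 146471 - 82058 = 64413 N
Step 2: Excess power = 64413 * 125.8 = 8103155.4 W
Step 3: RC = 8103155.4 / 474818 = 17.066 m/s

17.066


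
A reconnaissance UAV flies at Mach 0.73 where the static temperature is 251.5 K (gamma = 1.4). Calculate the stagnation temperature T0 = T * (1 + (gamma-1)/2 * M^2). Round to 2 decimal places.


Step 1: (gamma-1)/2 = 0.2
Step 2: M^2 = 0.5329
Step 3: 1 + 0.2 * 0.5329 = 1.10658
Step 4: T0 = 251.5 * 1.10658 = 278.30 K

278.30


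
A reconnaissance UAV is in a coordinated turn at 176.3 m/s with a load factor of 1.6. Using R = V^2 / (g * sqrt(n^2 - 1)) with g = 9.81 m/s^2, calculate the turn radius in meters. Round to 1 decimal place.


Step 1: V^2 = 176.3^2 = 31081.69
Step 2: n^2 - 1 = 1.6^2 - 1 = 1.56
Step 3: sqrt(1.56) = 1.249
Step 4: R = 31081.69 / (9.81 * 1.249) = 2536.7 m

2536.7


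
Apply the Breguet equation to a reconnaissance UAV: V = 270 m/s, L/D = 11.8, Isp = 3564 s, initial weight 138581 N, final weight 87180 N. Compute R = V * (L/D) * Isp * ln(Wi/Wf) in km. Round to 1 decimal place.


Step 1: Coefficient = V * (L/D) * Isp = 270 * 11.8 * 3564 = 11354904.0 m
Step 2: Wi/Wf = 138581 / 87180 = 1.589596
Step 3: ln(1.589596) = 0.46348
Step 4: R = 11354904.0 * 0.46348 = 5262771.4 m = 5262.8 km

5262.8


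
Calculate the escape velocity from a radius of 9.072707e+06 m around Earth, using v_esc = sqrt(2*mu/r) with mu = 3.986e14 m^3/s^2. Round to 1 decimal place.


Step 1: 2*mu/r = 2 * 3.986e14 / 9.072707e+06 = 87867931.8091
Step 2: v_esc = sqrt(87867931.8091) = 9373.8 m/s

9373.8


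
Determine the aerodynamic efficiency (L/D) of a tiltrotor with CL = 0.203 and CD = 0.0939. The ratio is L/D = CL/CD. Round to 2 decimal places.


Step 1: L/D = CL / CD = 0.203 / 0.0939
Step 2: L/D = 2.16

2.16


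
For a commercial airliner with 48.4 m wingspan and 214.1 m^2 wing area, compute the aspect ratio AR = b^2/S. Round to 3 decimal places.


Step 1: b^2 = 48.4^2 = 2342.56
Step 2: AR = 2342.56 / 214.1 = 10.941

10.941


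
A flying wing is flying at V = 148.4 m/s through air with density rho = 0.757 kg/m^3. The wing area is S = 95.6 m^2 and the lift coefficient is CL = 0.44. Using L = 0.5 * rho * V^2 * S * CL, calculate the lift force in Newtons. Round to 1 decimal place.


Step 1: Calculate dynamic pressure q = 0.5 * 0.757 * 148.4^2 = 0.5 * 0.757 * 22022.56 = 8335.539 Pa
Step 2: Multiply by wing area and lift coefficient: L = 8335.539 * 95.6 * 0.44
Step 3: L = 796877.5246 * 0.44 = 350626.1 N

350626.1


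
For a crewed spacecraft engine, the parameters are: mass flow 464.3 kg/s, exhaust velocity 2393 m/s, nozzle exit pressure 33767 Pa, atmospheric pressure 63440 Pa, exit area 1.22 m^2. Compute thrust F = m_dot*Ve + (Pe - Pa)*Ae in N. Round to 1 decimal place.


Step 1: Momentum thrust = m_dot * Ve = 464.3 * 2393 = 1111069.9 N
Step 2: Pressure thrust = (Pe - Pa) * Ae = (33767 - 63440) * 1.22 = -36201.06 N
Step 3: Total thrust F = 1111069.9 + -36201.06 = 1074868.8 N

1074868.8


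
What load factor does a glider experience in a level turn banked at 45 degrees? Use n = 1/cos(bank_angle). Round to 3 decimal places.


Step 1: Convert 45 degrees to radians = 0.785398
Step 2: cos(45 deg) = 0.707107
Step 3: n = 1 / 0.707107 = 1.414

1.414


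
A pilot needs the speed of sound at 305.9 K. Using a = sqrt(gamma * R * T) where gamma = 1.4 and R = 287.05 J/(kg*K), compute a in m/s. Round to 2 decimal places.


Step 1: gamma * R * T = 1.4 * 287.05 * 305.9 = 122932.033
Step 2: a = sqrt(122932.033) = 350.62 m/s

350.62


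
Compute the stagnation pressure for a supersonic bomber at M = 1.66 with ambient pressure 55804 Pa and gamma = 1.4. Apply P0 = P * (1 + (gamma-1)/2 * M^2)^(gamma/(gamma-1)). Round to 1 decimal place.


Step 1: (gamma-1)/2 * M^2 = 0.2 * 2.7556 = 0.55112
Step 2: 1 + 0.55112 = 1.55112
Step 3: Exponent gamma/(gamma-1) = 3.5
Step 4: P0 = 55804 * 1.55112^3.5 = 259372.7 Pa

259372.7


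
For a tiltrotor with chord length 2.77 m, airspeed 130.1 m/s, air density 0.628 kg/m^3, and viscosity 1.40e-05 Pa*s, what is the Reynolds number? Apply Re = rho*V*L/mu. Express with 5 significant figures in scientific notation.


Step 1: Numerator = rho * V * L = 0.628 * 130.1 * 2.77 = 226.316756
Step 2: Re = 226.316756 / 1.40e-05
Step 3: Re = 1.6165e+07

1.6165e+07


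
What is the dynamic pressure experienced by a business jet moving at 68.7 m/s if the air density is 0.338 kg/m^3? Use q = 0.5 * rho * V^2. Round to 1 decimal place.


Step 1: V^2 = 68.7^2 = 4719.69
Step 2: q = 0.5 * 0.338 * 4719.69
Step 3: q = 797.6 Pa

797.6


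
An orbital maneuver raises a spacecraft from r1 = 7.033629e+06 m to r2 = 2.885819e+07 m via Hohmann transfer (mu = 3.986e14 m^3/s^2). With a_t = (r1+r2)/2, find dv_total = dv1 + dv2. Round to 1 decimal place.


Step 1: Transfer semi-major axis a_t = (7.033629e+06 + 2.885819e+07) / 2 = 1.794591e+07 m
Step 2: v1 (circular at r1) = sqrt(mu/r1) = 7527.99 m/s
Step 3: v_t1 = sqrt(mu*(2/r1 - 1/a_t)) = 9546.2 m/s
Step 4: dv1 = |9546.2 - 7527.99| = 2018.22 m/s
Step 5: v2 (circular at r2) = 3716.5 m/s, v_t2 = 2326.7 m/s
Step 6: dv2 = |3716.5 - 2326.7| = 1389.8 m/s
Step 7: Total delta-v = 2018.22 + 1389.8 = 3408.0 m/s

3408.0


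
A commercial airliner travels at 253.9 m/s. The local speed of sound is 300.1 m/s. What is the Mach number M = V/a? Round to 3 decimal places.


Step 1: M = V / a = 253.9 / 300.1
Step 2: M = 0.846

0.846


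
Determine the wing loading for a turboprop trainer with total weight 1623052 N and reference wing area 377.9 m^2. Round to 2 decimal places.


Step 1: Wing loading = W / S = 1623052 / 377.9
Step 2: Wing loading = 4294.92 N/m^2

4294.92


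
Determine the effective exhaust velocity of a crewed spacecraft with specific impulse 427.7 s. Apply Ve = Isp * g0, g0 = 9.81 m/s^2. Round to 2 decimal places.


Step 1: Ve = Isp * g0 = 427.7 * 9.81
Step 2: Ve = 4195.74 m/s

4195.74


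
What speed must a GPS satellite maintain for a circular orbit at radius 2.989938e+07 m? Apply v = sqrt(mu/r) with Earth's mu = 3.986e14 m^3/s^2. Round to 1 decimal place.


Step 1: mu / r = 3.986e14 / 2.989938e+07 = 13331380.1156
Step 2: v = sqrt(13331380.1156) = 3651.2 m/s

3651.2


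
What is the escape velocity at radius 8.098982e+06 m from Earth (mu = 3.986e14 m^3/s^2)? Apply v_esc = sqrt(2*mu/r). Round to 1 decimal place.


Step 1: 2*mu/r = 2 * 3.986e14 / 8.098982e+06 = 98432123.9385
Step 2: v_esc = sqrt(98432123.9385) = 9921.3 m/s

9921.3


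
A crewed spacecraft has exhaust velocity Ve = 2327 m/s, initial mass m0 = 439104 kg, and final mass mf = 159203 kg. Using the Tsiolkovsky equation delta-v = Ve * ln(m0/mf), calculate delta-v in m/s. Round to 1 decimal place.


Step 1: Mass ratio m0/mf = 439104 / 159203 = 2.758139
Step 2: ln(2.758139) = 1.014556
Step 3: delta-v = 2327 * 1.014556 = 2360.9 m/s

2360.9


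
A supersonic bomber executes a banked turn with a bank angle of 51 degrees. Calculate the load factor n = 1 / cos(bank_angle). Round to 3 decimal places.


Step 1: Convert 51 degrees to radians = 0.890118
Step 2: cos(51 deg) = 0.62932
Step 3: n = 1 / 0.62932 = 1.589

1.589


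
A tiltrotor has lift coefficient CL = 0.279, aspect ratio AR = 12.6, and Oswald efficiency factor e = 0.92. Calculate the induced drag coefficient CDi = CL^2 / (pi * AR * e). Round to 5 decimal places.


Step 1: CL^2 = 0.279^2 = 0.077841
Step 2: pi * AR * e = 3.14159 * 12.6 * 0.92 = 36.417342
Step 3: CDi = 0.077841 / 36.417342 = 0.00214

0.00214


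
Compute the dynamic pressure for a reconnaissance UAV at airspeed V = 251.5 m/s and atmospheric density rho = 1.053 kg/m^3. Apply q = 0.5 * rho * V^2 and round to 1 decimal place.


Step 1: V^2 = 251.5^2 = 63252.25
Step 2: q = 0.5 * 1.053 * 63252.25
Step 3: q = 33302.3 Pa

33302.3


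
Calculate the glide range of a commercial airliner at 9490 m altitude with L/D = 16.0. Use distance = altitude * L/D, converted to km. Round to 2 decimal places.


Step 1: Glide distance = altitude * L/D = 9490 * 16.0 = 151840.0 m
Step 2: Convert to km: 151840.0 / 1000 = 151.84 km

151.84


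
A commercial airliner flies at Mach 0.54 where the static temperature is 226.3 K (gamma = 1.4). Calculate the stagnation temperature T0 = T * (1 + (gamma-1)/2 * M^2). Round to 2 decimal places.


Step 1: (gamma-1)/2 = 0.2
Step 2: M^2 = 0.2916
Step 3: 1 + 0.2 * 0.2916 = 1.05832
Step 4: T0 = 226.3 * 1.05832 = 239.50 K

239.50


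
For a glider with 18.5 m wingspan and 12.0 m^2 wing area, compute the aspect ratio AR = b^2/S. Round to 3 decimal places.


Step 1: b^2 = 18.5^2 = 342.25
Step 2: AR = 342.25 / 12.0 = 28.521

28.521


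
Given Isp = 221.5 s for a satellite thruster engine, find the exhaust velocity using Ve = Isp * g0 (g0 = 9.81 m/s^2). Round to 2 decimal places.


Step 1: Ve = Isp * g0 = 221.5 * 9.81
Step 2: Ve = 2172.92 m/s

2172.92


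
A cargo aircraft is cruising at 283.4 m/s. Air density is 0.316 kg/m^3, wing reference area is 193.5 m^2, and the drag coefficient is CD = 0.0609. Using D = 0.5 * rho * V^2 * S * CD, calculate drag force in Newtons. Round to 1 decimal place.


Step 1: Dynamic pressure q = 0.5 * 0.316 * 283.4^2 = 12689.8585 Pa
Step 2: Drag D = q * S * CD = 12689.8585 * 193.5 * 0.0609
Step 3: D = 149539.2 N

149539.2


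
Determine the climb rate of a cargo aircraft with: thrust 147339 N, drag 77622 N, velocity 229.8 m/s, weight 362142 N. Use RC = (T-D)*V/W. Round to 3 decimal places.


Step 1: Excess thrust = T - D = 147339 - 77622 = 69717 N
Step 2: Excess power = 69717 * 229.8 = 16020966.6 W
Step 3: RC = 16020966.6 / 362142 = 44.239 m/s

44.239


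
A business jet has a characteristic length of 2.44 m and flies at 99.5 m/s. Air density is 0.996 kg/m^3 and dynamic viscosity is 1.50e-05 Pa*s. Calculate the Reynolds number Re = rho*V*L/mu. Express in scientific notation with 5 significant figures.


Step 1: Numerator = rho * V * L = 0.996 * 99.5 * 2.44 = 241.80888
Step 2: Re = 241.80888 / 1.50e-05
Step 3: Re = 1.6121e+07

1.6121e+07


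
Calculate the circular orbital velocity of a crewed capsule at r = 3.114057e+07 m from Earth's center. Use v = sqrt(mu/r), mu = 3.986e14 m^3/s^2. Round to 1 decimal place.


Step 1: mu / r = 3.986e14 / 3.114057e+07 = 12800022.6072
Step 2: v = sqrt(12800022.6072) = 3577.7 m/s

3577.7


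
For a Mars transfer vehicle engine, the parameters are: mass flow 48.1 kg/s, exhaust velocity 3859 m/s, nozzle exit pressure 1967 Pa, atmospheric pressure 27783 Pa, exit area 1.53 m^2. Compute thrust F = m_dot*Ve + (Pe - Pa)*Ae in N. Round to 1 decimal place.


Step 1: Momentum thrust = m_dot * Ve = 48.1 * 3859 = 185617.9 N
Step 2: Pressure thrust = (Pe - Pa) * Ae = (1967 - 27783) * 1.53 = -39498.48 N
Step 3: Total thrust F = 185617.9 + -39498.48 = 146119.4 N

146119.4


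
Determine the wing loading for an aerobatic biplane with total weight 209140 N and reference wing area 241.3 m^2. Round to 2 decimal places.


Step 1: Wing loading = W / S = 209140 / 241.3
Step 2: Wing loading = 866.72 N/m^2

866.72


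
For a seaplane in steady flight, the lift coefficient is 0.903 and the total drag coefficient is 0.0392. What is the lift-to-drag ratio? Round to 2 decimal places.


Step 1: L/D = CL / CD = 0.903 / 0.0392
Step 2: L/D = 23.04

23.04


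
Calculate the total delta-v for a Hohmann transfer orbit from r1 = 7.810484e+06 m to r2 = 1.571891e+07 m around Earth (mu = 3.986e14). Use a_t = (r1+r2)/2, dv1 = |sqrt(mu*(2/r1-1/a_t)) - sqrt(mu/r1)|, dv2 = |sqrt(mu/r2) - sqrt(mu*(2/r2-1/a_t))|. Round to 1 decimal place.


Step 1: Transfer semi-major axis a_t = (7.810484e+06 + 1.571891e+07) / 2 = 1.176470e+07 m
Step 2: v1 (circular at r1) = sqrt(mu/r1) = 7143.81 m/s
Step 3: v_t1 = sqrt(mu*(2/r1 - 1/a_t)) = 8257.54 m/s
Step 4: dv1 = |8257.54 - 7143.81| = 1113.73 m/s
Step 5: v2 (circular at r2) = 5035.67 m/s, v_t2 = 4103.04 m/s
Step 6: dv2 = |5035.67 - 4103.04| = 932.63 m/s
Step 7: Total delta-v = 1113.73 + 932.63 = 2046.4 m/s

2046.4


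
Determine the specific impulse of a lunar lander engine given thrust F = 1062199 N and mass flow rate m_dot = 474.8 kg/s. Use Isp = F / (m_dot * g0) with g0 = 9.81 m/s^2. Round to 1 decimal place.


Step 1: m_dot * g0 = 474.8 * 9.81 = 4657.79
Step 2: Isp = 1062199 / 4657.79 = 228.0 s

228.0


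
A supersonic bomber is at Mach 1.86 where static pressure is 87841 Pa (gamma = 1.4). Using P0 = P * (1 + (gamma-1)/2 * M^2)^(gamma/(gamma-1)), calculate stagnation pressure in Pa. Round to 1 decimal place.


Step 1: (gamma-1)/2 * M^2 = 0.2 * 3.4596 = 0.69192
Step 2: 1 + 0.69192 = 1.69192
Step 3: Exponent gamma/(gamma-1) = 3.5
Step 4: P0 = 87841 * 1.69192^3.5 = 553384.1 Pa

553384.1


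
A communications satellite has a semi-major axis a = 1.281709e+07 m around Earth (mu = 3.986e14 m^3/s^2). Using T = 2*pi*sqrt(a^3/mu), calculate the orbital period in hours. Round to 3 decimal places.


Step 1: a^3 / mu = 2.105563e+21 / 3.986e14 = 5.282397e+06
Step 2: sqrt(5.282397e+06) = 2298.3465 s
Step 3: T = 2*pi * 2298.3465 = 14440.94 s
Step 4: T in hours = 14440.94 / 3600 = 4.011 hours

4.011


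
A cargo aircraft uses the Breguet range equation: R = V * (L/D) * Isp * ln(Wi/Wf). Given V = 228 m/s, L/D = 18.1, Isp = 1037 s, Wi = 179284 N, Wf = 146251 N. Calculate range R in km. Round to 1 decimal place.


Step 1: Coefficient = V * (L/D) * Isp = 228 * 18.1 * 1037 = 4279491.6 m
Step 2: Wi/Wf = 179284 / 146251 = 1.225865
Step 3: ln(1.225865) = 0.203647
Step 4: R = 4279491.6 * 0.203647 = 871504.8 m = 871.5 km

871.5


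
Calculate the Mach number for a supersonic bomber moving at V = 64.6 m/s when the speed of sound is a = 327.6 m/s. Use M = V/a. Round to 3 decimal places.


Step 1: M = V / a = 64.6 / 327.6
Step 2: M = 0.197

0.197


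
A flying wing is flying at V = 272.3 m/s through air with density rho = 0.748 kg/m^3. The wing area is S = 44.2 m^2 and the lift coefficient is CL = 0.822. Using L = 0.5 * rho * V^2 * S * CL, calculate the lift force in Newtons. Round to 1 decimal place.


Step 1: Calculate dynamic pressure q = 0.5 * 0.748 * 272.3^2 = 0.5 * 0.748 * 74147.29 = 27731.0865 Pa
Step 2: Multiply by wing area and lift coefficient: L = 27731.0865 * 44.2 * 0.822
Step 3: L = 1225714.0215 * 0.822 = 1007536.9 N

1007536.9


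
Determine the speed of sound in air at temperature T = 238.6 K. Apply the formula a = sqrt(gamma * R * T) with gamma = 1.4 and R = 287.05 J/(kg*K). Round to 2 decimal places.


Step 1: gamma * R * T = 1.4 * 287.05 * 238.6 = 95886.182
Step 2: a = sqrt(95886.182) = 309.65 m/s

309.65


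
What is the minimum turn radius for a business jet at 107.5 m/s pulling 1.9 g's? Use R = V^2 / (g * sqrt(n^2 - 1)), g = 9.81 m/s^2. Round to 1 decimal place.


Step 1: V^2 = 107.5^2 = 11556.25
Step 2: n^2 - 1 = 1.9^2 - 1 = 2.61
Step 3: sqrt(2.61) = 1.615549
Step 4: R = 11556.25 / (9.81 * 1.615549) = 729.2 m

729.2


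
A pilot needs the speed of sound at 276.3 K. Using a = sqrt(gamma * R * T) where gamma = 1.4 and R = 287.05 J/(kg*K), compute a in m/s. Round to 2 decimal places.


Step 1: gamma * R * T = 1.4 * 287.05 * 276.3 = 111036.681
Step 2: a = sqrt(111036.681) = 333.22 m/s

333.22


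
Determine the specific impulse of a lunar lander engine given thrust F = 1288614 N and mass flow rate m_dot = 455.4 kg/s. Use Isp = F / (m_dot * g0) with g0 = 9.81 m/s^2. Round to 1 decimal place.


Step 1: m_dot * g0 = 455.4 * 9.81 = 4467.47
Step 2: Isp = 1288614 / 4467.47 = 288.4 s

288.4


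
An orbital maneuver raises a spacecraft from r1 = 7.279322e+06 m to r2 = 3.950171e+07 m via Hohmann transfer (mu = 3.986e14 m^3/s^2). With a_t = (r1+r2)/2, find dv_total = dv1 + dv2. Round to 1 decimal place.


Step 1: Transfer semi-major axis a_t = (7.279322e+06 + 3.950171e+07) / 2 = 2.339052e+07 m
Step 2: v1 (circular at r1) = sqrt(mu/r1) = 7399.85 m/s
Step 3: v_t1 = sqrt(mu*(2/r1 - 1/a_t)) = 9616.37 m/s
Step 4: dv1 = |9616.37 - 7399.85| = 2216.52 m/s
Step 5: v2 (circular at r2) = 3176.59 m/s, v_t2 = 1772.09 m/s
Step 6: dv2 = |3176.59 - 1772.09| = 1404.49 m/s
Step 7: Total delta-v = 2216.52 + 1404.49 = 3621.0 m/s

3621.0


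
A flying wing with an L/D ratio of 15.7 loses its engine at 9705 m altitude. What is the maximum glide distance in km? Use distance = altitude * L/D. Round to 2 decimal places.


Step 1: Glide distance = altitude * L/D = 9705 * 15.7 = 152368.5 m
Step 2: Convert to km: 152368.5 / 1000 = 152.37 km

152.37


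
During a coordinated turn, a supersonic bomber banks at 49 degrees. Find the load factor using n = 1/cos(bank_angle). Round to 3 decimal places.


Step 1: Convert 49 degrees to radians = 0.855211
Step 2: cos(49 deg) = 0.656059
Step 3: n = 1 / 0.656059 = 1.524

1.524


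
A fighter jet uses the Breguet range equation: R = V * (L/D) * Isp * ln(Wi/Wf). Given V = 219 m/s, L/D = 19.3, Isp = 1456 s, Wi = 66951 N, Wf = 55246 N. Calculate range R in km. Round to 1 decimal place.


Step 1: Coefficient = V * (L/D) * Isp = 219 * 19.3 * 1456 = 6154075.2 m
Step 2: Wi/Wf = 66951 / 55246 = 1.211871
Step 3: ln(1.211871) = 0.192165
Step 4: R = 6154075.2 * 0.192165 = 1182598.3 m = 1182.6 km

1182.6


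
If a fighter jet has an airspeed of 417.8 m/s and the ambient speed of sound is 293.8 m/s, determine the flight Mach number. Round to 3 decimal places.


Step 1: M = V / a = 417.8 / 293.8
Step 2: M = 1.422

1.422


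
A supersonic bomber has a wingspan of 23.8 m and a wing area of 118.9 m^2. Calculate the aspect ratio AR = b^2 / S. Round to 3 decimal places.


Step 1: b^2 = 23.8^2 = 566.44
Step 2: AR = 566.44 / 118.9 = 4.764

4.764


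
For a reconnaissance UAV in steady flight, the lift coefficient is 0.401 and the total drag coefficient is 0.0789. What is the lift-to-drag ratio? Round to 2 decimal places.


Step 1: L/D = CL / CD = 0.401 / 0.0789
Step 2: L/D = 5.08

5.08


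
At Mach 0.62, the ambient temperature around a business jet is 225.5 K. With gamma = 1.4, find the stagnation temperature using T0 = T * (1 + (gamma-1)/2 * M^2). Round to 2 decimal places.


Step 1: (gamma-1)/2 = 0.2
Step 2: M^2 = 0.3844
Step 3: 1 + 0.2 * 0.3844 = 1.07688
Step 4: T0 = 225.5 * 1.07688 = 242.84 K

242.84


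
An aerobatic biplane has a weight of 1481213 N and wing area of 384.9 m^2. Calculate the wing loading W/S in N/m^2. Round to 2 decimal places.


Step 1: Wing loading = W / S = 1481213 / 384.9
Step 2: Wing loading = 3848.31 N/m^2

3848.31


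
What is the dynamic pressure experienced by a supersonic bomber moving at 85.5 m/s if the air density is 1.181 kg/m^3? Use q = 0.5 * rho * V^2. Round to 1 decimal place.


Step 1: V^2 = 85.5^2 = 7310.25
Step 2: q = 0.5 * 1.181 * 7310.25
Step 3: q = 4316.7 Pa

4316.7


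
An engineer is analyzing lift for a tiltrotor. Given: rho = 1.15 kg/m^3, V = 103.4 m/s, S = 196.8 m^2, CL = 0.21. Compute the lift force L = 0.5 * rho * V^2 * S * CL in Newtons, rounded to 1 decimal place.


Step 1: Calculate dynamic pressure q = 0.5 * 1.15 * 103.4^2 = 0.5 * 1.15 * 10691.56 = 6147.647 Pa
Step 2: Multiply by wing area and lift coefficient: L = 6147.647 * 196.8 * 0.21
Step 3: L = 1209856.9296 * 0.21 = 254070.0 N

254070.0


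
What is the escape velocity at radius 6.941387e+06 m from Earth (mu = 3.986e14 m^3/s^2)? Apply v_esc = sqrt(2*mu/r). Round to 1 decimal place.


Step 1: 2*mu/r = 2 * 3.986e14 / 6.941387e+06 = 114847364.0787
Step 2: v_esc = sqrt(114847364.0787) = 10716.7 m/s

10716.7


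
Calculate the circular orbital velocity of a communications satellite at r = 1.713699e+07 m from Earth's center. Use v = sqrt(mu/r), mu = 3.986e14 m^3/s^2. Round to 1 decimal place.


Step 1: mu / r = 3.986e14 / 1.713699e+07 = 23259627.2741
Step 2: v = sqrt(23259627.2741) = 4822.8 m/s

4822.8


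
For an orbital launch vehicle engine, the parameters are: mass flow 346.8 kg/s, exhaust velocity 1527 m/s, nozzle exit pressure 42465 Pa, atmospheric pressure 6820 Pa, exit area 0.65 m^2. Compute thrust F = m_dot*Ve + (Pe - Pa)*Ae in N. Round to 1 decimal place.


Step 1: Momentum thrust = m_dot * Ve = 346.8 * 1527 = 529563.6 N
Step 2: Pressure thrust = (Pe - Pa) * Ae = (42465 - 6820) * 0.65 = 23169.25 N
Step 3: Total thrust F = 529563.6 + 23169.25 = 552732.9 N

552732.9


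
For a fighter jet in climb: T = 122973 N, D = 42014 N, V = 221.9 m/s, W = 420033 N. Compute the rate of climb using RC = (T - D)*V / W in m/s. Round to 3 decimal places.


Step 1: Excess thrust = T - D = 122973 - 42014 = 80959 N
Step 2: Excess power = 80959 * 221.9 = 17964802.1 W
Step 3: RC = 17964802.1 / 420033 = 42.770 m/s

42.770


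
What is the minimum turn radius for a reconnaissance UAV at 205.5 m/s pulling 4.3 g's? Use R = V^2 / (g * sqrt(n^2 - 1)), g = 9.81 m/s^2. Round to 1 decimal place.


Step 1: V^2 = 205.5^2 = 42230.25
Step 2: n^2 - 1 = 4.3^2 - 1 = 17.49
Step 3: sqrt(17.49) = 4.182105
Step 4: R = 42230.25 / (9.81 * 4.182105) = 1029.3 m

1029.3


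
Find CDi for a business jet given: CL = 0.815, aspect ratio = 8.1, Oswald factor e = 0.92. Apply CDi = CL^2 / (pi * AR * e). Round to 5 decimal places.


Step 1: CL^2 = 0.815^2 = 0.664225
Step 2: pi * AR * e = 3.14159 * 8.1 * 0.92 = 23.411148
Step 3: CDi = 0.664225 / 23.411148 = 0.02837

0.02837


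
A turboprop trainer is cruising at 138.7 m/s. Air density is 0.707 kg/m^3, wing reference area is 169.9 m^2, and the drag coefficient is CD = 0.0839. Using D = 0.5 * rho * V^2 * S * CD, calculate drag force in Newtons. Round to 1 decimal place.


Step 1: Dynamic pressure q = 0.5 * 0.707 * 138.7^2 = 6800.5234 Pa
Step 2: Drag D = q * S * CD = 6800.5234 * 169.9 * 0.0839
Step 3: D = 96938.8 N

96938.8


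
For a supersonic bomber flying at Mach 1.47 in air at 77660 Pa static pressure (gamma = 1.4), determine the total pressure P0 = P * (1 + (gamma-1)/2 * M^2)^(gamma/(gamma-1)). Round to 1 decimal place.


Step 1: (gamma-1)/2 * M^2 = 0.2 * 2.1609 = 0.43218
Step 2: 1 + 0.43218 = 1.43218
Step 3: Exponent gamma/(gamma-1) = 3.5
Step 4: P0 = 77660 * 1.43218^3.5 = 273016.6 Pa

273016.6


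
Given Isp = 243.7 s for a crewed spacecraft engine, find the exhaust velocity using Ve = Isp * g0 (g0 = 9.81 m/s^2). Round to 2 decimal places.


Step 1: Ve = Isp * g0 = 243.7 * 9.81
Step 2: Ve = 2390.70 m/s

2390.70


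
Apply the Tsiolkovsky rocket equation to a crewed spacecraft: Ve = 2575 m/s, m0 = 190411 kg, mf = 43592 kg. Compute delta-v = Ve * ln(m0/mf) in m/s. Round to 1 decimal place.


Step 1: Mass ratio m0/mf = 190411 / 43592 = 4.368026
Step 2: ln(4.368026) = 1.474311
Step 3: delta-v = 2575 * 1.474311 = 3796.4 m/s

3796.4


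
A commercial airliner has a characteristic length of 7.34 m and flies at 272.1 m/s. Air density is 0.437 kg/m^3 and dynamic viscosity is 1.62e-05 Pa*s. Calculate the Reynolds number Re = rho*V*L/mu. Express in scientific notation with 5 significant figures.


Step 1: Numerator = rho * V * L = 0.437 * 272.1 * 7.34 = 872.782518
Step 2: Re = 872.782518 / 1.62e-05
Step 3: Re = 5.3875e+07

5.3875e+07


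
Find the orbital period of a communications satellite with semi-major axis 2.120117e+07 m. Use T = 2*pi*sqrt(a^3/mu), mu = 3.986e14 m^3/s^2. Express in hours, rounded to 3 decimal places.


Step 1: a^3 / mu = 9.529706e+21 / 3.986e14 = 2.390794e+07
Step 2: sqrt(2.390794e+07) = 4889.5748 s
Step 3: T = 2*pi * 4889.5748 = 30722.1 s
Step 4: T in hours = 30722.1 / 3600 = 8.534 hours

8.534
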